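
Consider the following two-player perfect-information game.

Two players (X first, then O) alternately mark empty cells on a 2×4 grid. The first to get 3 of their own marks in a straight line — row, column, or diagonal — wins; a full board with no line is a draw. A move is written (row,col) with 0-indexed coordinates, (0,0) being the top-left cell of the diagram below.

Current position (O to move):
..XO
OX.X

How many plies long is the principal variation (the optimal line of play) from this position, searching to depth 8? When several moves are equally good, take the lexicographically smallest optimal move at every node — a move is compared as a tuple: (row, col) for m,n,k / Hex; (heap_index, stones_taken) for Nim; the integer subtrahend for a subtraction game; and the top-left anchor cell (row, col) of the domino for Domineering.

PV length from [..XO/OX.X]: 3 plies

p1 O@[..XO/OX.X]: (0,0)[O.XO/OX.X]-1 (0,1)[.OXO/OX.X]-1 (1,2)[..XO/OXOX]+0*
p2 X@[..XO/OXOX]: (0,0)[X.XO/OXOX]+0* (0,1)[.XXO/OXOX]+0
p3 O@[X.XO/OXOX]: (0,1)[XOXO/OXOX]+0*
p4 X@[XOXO/OXOX] terminal +0; root [..XO/OX.X] d8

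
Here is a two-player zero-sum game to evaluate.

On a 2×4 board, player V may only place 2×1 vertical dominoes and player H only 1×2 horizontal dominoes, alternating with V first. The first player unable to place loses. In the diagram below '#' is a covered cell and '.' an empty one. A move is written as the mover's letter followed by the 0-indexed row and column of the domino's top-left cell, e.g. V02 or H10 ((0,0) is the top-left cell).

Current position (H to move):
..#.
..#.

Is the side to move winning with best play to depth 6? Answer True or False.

ply 1, H at ..#./..#. | H00=+1→###./..#.*; H10=+1→..#./###.
ply 2, V at ###./..#. | V03=-1→####/..##*
ply 3, H at ####/..## | H10=+1→####/####*
ply 4: ####/#### is terminal -1 (V); from ..#./..#. depth 6

H winning at [..#./..#.]: True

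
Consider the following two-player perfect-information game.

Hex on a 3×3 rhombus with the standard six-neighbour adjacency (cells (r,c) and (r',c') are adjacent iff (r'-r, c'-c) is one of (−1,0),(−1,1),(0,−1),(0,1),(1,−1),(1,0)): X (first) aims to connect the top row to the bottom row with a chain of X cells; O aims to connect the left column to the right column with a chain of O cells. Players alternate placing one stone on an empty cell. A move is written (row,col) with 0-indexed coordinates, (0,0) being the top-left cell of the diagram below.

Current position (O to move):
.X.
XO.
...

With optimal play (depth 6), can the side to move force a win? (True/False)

O winning at [.X./XO./...]: True

p1 O@[.X./XO./...]: (0,0)[OX./XO./...]-1 (0,2)[.XO/XO./...]-1 (1,2)[.X./XOO/...]-1 (2,0)[.X./XO./O..]+1* (2,1)[.X./XO./.O.]-1 (2,2)[.X./XO./..O]-1
p2 X@[.X./XO./O..]: (0,0)[XX./XO./O..]-1* (0,2)[.XX/XO./O..]-1 (1,2)[.X./XOX/O..]-1 (2,1)[.X./XO./OX.]-1 (2,2)[.X./XO./O.X]-1
p3 O@[XX./XO./O..]: (0,2)[XXO/XO./O..]+1* (1,2)[XX./XOO/O..]+1 (2,1)[XX./XO./OO.]+1 (2,2)[XX./XO./O.O]+1
p4 X@[XXO/XO./O..] terminal -1; root [.X./XO./...] d6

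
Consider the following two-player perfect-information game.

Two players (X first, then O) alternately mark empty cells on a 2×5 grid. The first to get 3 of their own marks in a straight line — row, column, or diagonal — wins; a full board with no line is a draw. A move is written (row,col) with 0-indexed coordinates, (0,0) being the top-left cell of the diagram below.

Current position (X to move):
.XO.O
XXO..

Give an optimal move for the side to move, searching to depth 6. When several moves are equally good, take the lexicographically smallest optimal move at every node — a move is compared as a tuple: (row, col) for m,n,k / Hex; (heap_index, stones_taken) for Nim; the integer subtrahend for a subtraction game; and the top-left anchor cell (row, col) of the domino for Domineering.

[.XO.O/XXO..] X move#1: (0,0):-1/XXO.O/XXO.., (0,3):+0/.XOXO/XXO..*, (1,3):-1/.XO.O/XXOX., (1,4):-1/.XO.O/XXO.X
[.XOXO/XXO..] O move#2: (0,0):+0/OXOXO/XXO..*, (1,3):+0/.XOXO/XXOO., (1,4):+0/.XOXO/XXO.O
[OXOXO/XXO..] X move#3: (1,3):+0/OXOXO/XXOX.*, (1,4):+0/OXOXO/XXO.X
[OXOXO/XXOX.] O move#4: (1,4):+0/OXOXO/XXOXO*
[OXOXO/XXOXO] end (terminal +0, X#5); searched .XO.O/XXO.. to 6

X's best at [.XO.O/XXO..]: (0,3)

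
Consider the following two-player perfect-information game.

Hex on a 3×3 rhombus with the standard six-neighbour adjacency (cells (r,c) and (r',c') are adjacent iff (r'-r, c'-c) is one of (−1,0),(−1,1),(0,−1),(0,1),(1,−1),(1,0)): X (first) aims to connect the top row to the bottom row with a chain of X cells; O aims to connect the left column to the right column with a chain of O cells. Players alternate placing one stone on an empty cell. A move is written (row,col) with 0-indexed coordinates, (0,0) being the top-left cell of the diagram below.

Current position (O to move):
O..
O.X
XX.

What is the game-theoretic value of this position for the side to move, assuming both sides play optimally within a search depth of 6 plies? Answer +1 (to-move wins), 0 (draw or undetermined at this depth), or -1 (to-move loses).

value(O../O.X/XX., O) = +1

[O../O.X/XX.] O move#1: (0,1):-1/OO./O.X/XX., (0,2):+1/O.O/O.X/XX.*, (1,1):-1/O../OOX/XX., (2,2):-1/O../O.X/XXO
[O.O/O.X/XX.] X move#2: (0,1):-1/OXO/O.X/XX.*, (1,1):-1/O.O/OXX/XX., (2,2):-1/O.O/O.X/XXX
[OXO/O.X/XX.] O move#3: (1,1):+1/OXO/OOX/XX.*, (2,2):-1/OXO/O.X/XXO
[OXO/OOX/XX.] end (terminal -1, X#4); searched O../O.X/XX. to 6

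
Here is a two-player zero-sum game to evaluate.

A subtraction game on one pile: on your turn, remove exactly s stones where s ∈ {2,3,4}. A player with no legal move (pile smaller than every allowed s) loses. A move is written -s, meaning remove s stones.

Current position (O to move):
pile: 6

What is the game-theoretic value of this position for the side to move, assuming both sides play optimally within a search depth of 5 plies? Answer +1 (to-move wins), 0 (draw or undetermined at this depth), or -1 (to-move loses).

ply 1, O at 6 | -2=-1→4*; -3=-1→3; -4=-1→2
ply 2, X at 4 | -2=-1→2; -3=+1→1*; -4=+1→0
ply 3: 1 is terminal -1 (O); from 6 depth 5

value(6, O) = -1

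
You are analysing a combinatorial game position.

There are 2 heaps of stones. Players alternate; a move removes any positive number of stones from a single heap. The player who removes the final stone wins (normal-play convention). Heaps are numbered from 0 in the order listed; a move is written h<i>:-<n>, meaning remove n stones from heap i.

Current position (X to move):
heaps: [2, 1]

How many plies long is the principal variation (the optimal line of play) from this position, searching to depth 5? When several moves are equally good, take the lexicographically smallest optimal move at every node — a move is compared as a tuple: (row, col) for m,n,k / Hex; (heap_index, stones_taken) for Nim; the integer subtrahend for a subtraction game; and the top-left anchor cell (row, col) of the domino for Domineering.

PV length from [(2,1)]: 3 plies

[(2,1)] X move#1: h0:-1:+1/(1,1)*, h0:-2:-1/(0,1), h1:-1:-1/(2,0)
[(1,1)] O move#2: h0:-1:-1/(0,1)*, h1:-1:-1/(1,0)
[(0,1)] X move#3: h1:-1:+1/(0,0)*
[(0,0)] end (terminal -1, O#4); searched (2,1) to 5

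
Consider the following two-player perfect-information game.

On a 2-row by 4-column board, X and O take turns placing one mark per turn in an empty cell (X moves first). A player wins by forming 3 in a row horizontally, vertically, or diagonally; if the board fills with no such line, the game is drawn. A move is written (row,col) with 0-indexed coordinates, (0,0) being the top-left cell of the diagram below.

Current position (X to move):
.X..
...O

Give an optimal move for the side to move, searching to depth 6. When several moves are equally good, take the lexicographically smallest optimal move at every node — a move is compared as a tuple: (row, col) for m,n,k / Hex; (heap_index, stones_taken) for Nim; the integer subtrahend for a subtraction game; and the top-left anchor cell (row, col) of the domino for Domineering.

ply 1, X at .X../...O | (0,0)=+0→XX../...O; (0,2)=+1→.XX./...O*; (0,3)=+0→.X.X/...O; (1,0)=+0→.X../X..O; (1,1)=+0→.X../.X.O; (1,2)=+0→.X../..XO
ply 2, O at .XX./...O | (0,0)=-1→OXX./...O*; (0,3)=-1→.XXO/...O; (1,0)=-1→.XX./O..O; (1,1)=-1→.XX./.O.O; (1,2)=-1→.XX./..OO
ply 3, X at OXX./...O | (0,3)=+1→OXXX/...O*; (1,0)=+0→OXX./X..O; (1,1)=+0→OXX./.X.O; (1,2)=+0→OXX./..XO
ply 4: OXXX/...O is terminal -1 (O); from .X../...O depth 6

X's best at [.X../...O]: (0,2)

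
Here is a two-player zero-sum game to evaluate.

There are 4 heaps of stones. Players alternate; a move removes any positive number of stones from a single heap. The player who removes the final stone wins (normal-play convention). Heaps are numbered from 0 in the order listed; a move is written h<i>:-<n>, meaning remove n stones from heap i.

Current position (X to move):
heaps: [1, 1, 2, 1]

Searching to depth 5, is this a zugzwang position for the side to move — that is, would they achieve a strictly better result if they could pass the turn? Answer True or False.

[(1,1,2,1)] X move#1: h0:-1:-1/(0,1,2,1), h1:-1:-1/(1,0,2,1), h2:-1:+1/(1,1,1,1)*, h2:-2:-1/(1,1,0,1), h3:-1:-1/(1,1,2,0)
[(1,1,1,1)] O move#2: h0:-1:-1/(0,1,1,1)*, h1:-1:-1/(1,0,1,1), h2:-1:-1/(1,1,0,1), h3:-1:-1/(1,1,1,0)
[(0,1,1,1)] X move#3: h1:-1:+1/(0,0,1,1)*, h2:-1:+1/(0,1,0,1), h3:-1:+1/(0,1,1,0)
[(0,0,1,1)] O move#4: h2:-1:-1/(0,0,0,1)*, h3:-1:-1/(0,0,1,0)
[(0,0,0,1)] X move#5: h3:-1:+1/(0,0,0,0)*
[(0,0,0,0)] end (terminal -1, O#6); searched (1,1,2,1) to 5
pass branch (O moves first from the same position):
  | [(1,1,2,1)] O move#1: h0:-1:-1/(0,1,2,1), h1:-1:-1/(1,0,2,1), h2:-1:+1/(1,1,1,1)*, h2:-2:-1/(1,1,0,1), h3:-1:-1/(1,1,2,0)
  | [(1,1,1,1)] X move#2: h0:-1:-1/(0,1,1,1)*, h1:-1:-1/(1,0,1,1), h2:-1:-1/(1,1,0,1), h3:-1:-1/(1,1,1,0)
  | [(0,1,1,1)] O move#3: h1:-1:+1/(0,0,1,1)*, h2:-1:+1/(0,1,0,1), h3:-1:+1/(0,1,1,0)
  | [(0,0,1,1)] X move#4: h2:-1:-1/(0,0,0,1)*, h3:-1:-1/(0,0,1,0)
  | [(0,0,0,1)] O move#5: h3:-1:+1/(0,0,0,0)*
  | [(0,0,0,0)] end (terminal -1, X#6); searched (1,1,2,1) to 5
X moving scores +1; X passing scores -1

zugzwang((1,1,2,1), X) = False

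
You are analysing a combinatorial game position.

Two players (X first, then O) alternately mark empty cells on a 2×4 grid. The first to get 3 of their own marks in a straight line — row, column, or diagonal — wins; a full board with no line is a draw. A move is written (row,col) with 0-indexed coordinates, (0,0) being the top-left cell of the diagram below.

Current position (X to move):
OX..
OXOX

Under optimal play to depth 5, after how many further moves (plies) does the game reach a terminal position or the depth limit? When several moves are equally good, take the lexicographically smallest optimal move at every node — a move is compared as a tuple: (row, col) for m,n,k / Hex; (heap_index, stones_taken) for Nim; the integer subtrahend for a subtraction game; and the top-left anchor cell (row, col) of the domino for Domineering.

PV length from [OX../OXOX]: 2 plies

[OX../OXOX] X move#1: (0,2):+0/OXX./OXOX*, (0,3):+0/OX.X/OXOX
[OXX./OXOX] O move#2: (0,3):+0/OXXO/OXOX*
[OXXO/OXOX] end (terminal +0, X#3); searched OX../OXOX to 5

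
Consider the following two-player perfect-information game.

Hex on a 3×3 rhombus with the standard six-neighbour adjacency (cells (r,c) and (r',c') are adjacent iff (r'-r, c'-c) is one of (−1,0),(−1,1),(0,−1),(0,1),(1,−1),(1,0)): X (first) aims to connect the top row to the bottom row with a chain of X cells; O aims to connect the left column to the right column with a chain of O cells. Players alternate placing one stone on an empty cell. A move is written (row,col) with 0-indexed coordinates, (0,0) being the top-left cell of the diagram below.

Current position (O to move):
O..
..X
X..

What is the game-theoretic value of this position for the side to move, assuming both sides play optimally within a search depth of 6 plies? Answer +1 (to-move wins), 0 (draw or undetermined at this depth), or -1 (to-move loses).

p1 O@[O../..X/X..]: (0,1)[OO./..X/X..]-1* (0,2)[O.O/..X/X..]-1 (1,0)[O../O.X/X..]-1 (1,1)[O../.OX/X..]-1 (2,1)[O../..X/XO.]-1 (2,2)[O../..X/X.O]-1
p2 X@[OO./..X/X..]: (0,2)[OOX/..X/X..]+1* (1,0)[OO./X.X/X..]-1 (1,1)[OO./.XX/X..]-1 (2,1)[OO./..X/XX.]-1 (2,2)[OO./..X/X.X]-1
p3 O@[OOX/..X/X..]: (1,0)[OOX/O.X/X..]-1* (1,1)[OOX/.OX/X..]-1 (2,1)[OOX/..X/XO.]-1 (2,2)[OOX/..X/X.O]-1
p4 X@[OOX/O.X/X..]: (1,1)[OOX/OXX/X..]+1* (2,1)[OOX/O.X/XX.]+1 (2,2)[OOX/O.X/X.X]+1
p5 O@[OOX/OXX/X..] terminal -1; root [O../..X/X..] d6

value(O../..X/X.., O) = -1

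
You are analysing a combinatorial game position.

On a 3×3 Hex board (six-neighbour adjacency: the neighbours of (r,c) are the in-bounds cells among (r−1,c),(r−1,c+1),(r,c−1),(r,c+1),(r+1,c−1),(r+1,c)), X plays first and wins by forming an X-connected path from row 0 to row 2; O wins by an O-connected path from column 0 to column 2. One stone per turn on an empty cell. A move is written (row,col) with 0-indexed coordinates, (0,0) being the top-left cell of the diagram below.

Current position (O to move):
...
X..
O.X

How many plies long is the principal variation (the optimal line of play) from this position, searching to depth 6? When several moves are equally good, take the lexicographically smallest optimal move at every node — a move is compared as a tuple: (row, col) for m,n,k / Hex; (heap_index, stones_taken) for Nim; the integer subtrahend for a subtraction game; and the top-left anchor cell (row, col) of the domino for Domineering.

PV length from [.../X../O.X]: 5 plies

p1 O@[.../X../O.X]: (0,0)[O../X../O.X]-1 (0,1)[.O./X../O.X]-1 (0,2)[..O/X../O.X]-1 (1,1)[.../XO./O.X]+1* (1,2)[.../X.O/O.X]+1 (2,1)[.../X../OOX]-1
p2 X@[.../XO./O.X]: (0,0)[X../XO./O.X]-1* (0,1)[.X./XO./O.X]-1 (0,2)[..X/XO./O.X]-1 (1,2)[.../XOX/O.X]-1 (2,1)[.../XO./OXX]-1
p3 O@[X../XO./O.X]: (0,1)[XO./XO./O.X]+1* (0,2)[X.O/XO./O.X]+1 (1,2)[X../XOO/O.X]+1 (2,1)[X../XO./OOX]+1
p4 X@[XO./XO./O.X]: (0,2)[XOX/XO./O.X]-1* (1,2)[XO./XOX/O.X]-1 (2,1)[XO./XO./OXX]-1
p5 O@[XOX/XO./O.X]: (1,2)[XOX/XOO/O.X]+1* (2,1)[XOX/XO./OOX]-1
p6 X@[XOX/XOO/O.X] terminal -1; root [.../X../O.X] d6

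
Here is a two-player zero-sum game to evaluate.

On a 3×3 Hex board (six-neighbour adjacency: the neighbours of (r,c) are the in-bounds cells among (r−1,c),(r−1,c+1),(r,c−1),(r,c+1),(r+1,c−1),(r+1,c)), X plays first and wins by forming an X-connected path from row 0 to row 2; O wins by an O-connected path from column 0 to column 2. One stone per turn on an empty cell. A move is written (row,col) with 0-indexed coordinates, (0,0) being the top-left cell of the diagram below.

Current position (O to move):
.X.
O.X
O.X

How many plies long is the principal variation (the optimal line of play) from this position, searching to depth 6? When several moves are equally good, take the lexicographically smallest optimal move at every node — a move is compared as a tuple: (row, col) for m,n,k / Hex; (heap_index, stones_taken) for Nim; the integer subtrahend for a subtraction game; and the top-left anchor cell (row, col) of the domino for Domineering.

[.X./O.X/O.X] O move#1: (0,0):-1/OX./O.X/O.X*, (0,2):-1/.XO/O.X/O.X, (1,1):-1/.X./OOX/O.X, (2,1):-1/.X./O.X/OOX
[OX./O.X/O.X] X move#2: (0,2):+1/OXX/O.X/O.X*, (1,1):+1/OX./OXX/O.X, (2,1):+1/OX./O.X/OXX
[OXX/O.X/O.X] end (terminal -1, O#3); searched .X./O.X/O.X to 6

PV length from [.X./O.X/O.X]: 2 plies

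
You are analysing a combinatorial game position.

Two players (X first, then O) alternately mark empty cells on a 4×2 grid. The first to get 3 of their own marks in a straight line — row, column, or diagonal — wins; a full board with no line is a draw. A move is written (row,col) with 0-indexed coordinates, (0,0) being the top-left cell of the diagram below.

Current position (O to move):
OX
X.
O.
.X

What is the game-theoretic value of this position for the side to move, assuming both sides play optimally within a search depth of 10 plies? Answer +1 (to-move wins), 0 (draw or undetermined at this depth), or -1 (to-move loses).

[OX/X./O./.X] O move#1: (1,1):+0/OX/XO/O./.X*, (2,1):+0/OX/X./OO/.X, (3,0):+0/OX/X./O./OX
[OX/XO/O./.X] X move#2: (2,1):+0/OX/XO/OX/.X*, (3,0):+0/OX/XO/O./XX
[OX/XO/OX/.X] O move#3: (3,0):+0/OX/XO/OX/OX*
[OX/XO/OX/OX] end (terminal +0, X#4); searched OX/X./O./.X to 10

value(OX/X./O./.X, O) = 0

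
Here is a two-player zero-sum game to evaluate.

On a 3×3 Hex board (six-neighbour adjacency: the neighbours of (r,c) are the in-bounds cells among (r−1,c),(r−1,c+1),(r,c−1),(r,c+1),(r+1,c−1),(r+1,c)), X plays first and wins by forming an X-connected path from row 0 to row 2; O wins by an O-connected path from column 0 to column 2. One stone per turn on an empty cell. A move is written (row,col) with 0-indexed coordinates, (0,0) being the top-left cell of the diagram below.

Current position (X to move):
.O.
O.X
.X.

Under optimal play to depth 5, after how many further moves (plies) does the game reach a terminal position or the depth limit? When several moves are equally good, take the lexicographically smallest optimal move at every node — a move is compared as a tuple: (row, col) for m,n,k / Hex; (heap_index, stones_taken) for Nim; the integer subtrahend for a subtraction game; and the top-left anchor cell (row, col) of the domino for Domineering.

ply 1, X at .O./O.X/.X. | (0,0)=-1→XO./O.X/.X.; (0,2)=+1→.OX/O.X/.X.*; (1,1)=-1→.O./OXX/.X.; (2,0)=-1→.O./O.X/XX.; (2,2)=-1→.O./O.X/.XX
ply 2: .OX/O.X/.X. is terminal -1 (O); from .O./O.X/.X. depth 5

PV length from [.O./O.X/.X.]: 1 ply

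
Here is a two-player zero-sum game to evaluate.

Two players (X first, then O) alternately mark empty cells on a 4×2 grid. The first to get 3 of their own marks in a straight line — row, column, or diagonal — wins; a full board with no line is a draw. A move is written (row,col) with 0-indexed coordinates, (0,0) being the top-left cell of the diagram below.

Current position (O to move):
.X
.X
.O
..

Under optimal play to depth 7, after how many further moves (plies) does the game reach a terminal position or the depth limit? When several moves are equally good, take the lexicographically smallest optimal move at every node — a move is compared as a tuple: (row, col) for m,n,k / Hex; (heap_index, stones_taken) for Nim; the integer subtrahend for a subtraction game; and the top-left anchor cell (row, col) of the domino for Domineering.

PV length from [.X/.X/.O/..]: 5 plies

[.X/.X/.O/..] O move#1: (0,0):+0/OX/.X/.O/..*, (1,0):+0/.X/OX/.O/.., (2,0):+0/.X/.X/OO/.., (3,0):+0/.X/.X/.O/O., (3,1):+0/.X/.X/.O/.O
[OX/.X/.O/..] X move#2: (1,0):+0/OX/XX/.O/..*, (2,0):+0/OX/.X/XO/.., (3,0):+0/OX/.X/.O/X., (3,1):+0/OX/.X/.O/.X
[OX/XX/.O/..] O move#3: (2,0):+0/OX/XX/OO/..*, (3,0):+0/OX/XX/.O/O., (3,1):+0/OX/XX/.O/.O
[OX/XX/OO/..] X move#4: (3,0):+0/OX/XX/OO/X.*, (3,1):+0/OX/XX/OO/.X
[OX/XX/OO/X.] O move#5: (3,1):+0/OX/XX/OO/XO*
[OX/XX/OO/XO] end (terminal +0, X#6); searched .X/.X/.O/.. to 7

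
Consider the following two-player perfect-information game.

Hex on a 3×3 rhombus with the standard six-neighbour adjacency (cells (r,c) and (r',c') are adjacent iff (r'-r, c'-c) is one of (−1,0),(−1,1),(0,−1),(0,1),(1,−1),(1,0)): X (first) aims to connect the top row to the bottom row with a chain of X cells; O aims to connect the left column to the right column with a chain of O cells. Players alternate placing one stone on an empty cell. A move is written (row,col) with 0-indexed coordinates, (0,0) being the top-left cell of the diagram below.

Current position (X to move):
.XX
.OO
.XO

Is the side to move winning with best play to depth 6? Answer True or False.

[.XX/.OO/.XO] X move#1: (0,0):-1/XXX/.OO/.XO*, (1,0):-1/.XX/XOO/.XO, (2,0):-1/.XX/.OO/XXO
[XXX/.OO/.XO] O move#2: (1,0):+1/XXX/OOO/.XO*, (2,0):+1/XXX/.OO/OXO
[XXX/OOO/.XO] end (terminal -1, X#3); searched .XX/.OO/.XO to 6

X winning at [.XX/.OO/.XO]: False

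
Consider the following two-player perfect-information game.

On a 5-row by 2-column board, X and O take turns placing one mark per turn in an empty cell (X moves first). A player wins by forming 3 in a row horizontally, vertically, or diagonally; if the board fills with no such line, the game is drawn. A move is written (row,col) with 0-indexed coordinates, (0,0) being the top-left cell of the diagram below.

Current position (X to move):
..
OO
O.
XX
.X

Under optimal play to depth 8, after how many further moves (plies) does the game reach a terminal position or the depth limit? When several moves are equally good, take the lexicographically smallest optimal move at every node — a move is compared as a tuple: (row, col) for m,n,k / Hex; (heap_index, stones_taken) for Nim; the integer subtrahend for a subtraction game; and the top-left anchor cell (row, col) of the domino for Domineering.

[../OO/O./XX/.X] X move#1: (0,0):+0/X./OO/O./XX/.X, (0,1):-1/.X/OO/O./XX/.X, (2,1):+1/../OO/OX/XX/.X*, (4,0):-1/../OO/O./XX/XX
[../OO/OX/XX/.X] end (terminal -1, O#2); searched ../OO/O./XX/.X to 8

PV length from [../OO/O./XX/.X]: 1 ply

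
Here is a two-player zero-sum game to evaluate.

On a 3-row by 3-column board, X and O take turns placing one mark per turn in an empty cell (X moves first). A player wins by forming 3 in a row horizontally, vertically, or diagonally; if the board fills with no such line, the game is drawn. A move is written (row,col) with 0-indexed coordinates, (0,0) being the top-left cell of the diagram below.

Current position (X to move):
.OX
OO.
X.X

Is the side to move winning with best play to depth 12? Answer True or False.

[.OX/OO./X.X] X move#1: (0,0):-1/XOX/OO./X.X, (1,2):+1/.OX/OOX/X.X*, (2,1):+1/.OX/OO./XXX
[.OX/OOX/X.X] end (terminal -1, O#2); searched .OX/OO./X.X to 12

X winning at [.OX/OO./X.X]: True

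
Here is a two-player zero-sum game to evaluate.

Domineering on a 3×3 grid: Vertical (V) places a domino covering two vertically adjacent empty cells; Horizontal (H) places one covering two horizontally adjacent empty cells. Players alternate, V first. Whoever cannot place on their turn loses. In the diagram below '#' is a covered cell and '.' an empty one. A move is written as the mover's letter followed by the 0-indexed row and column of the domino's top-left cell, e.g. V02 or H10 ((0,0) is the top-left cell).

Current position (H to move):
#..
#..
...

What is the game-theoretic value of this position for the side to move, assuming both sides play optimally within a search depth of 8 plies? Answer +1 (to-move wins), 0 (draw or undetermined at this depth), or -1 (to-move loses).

ply 1, H at #../#../... | H01=-1→###/#../...; H11=+1→#../###/...*; H20=-1→#../#../##.; H21=-1→#../#../.##
ply 2: #../###/... is terminal -1 (V); from #../#../... depth 8

value(#../#../..., H) = +1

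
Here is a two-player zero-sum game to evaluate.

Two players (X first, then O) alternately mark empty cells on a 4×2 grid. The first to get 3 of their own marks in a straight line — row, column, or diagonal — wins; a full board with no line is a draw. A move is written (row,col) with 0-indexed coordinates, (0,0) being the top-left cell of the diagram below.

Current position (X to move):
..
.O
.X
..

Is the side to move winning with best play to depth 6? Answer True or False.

p1 X@[../.O/.X/..]: (0,0)[X./.O/.X/..]+0* (0,1)[.X/.O/.X/..]+0 (1,0)[../XO/.X/..]+0 (2,0)[../.O/XX/..]+0 (3,0)[../.O/.X/X.]+0 (3,1)[../.O/.X/.X]+0
p2 O@[X./.O/.X/..]: (0,1)[XO/.O/.X/..]+0* (1,0)[X./OO/.X/..]+0 (2,0)[X./.O/OX/..]+0 (3,0)[X./.O/.X/O.]+0 (3,1)[X./.O/.X/.O]+0
p3 X@[XO/.O/.X/..]: (1,0)[XO/XO/.X/..]+0* (2,0)[XO/.O/XX/..]+0 (3,0)[XO/.O/.X/X.]+0 (3,1)[XO/.O/.X/.X]+0
p4 O@[XO/XO/.X/..]: (2,0)[XO/XO/OX/..]+0* (3,0)[XO/XO/.X/O.]-1 (3,1)[XO/XO/.X/.O]-1
p5 X@[XO/XO/OX/..]: (3,0)[XO/XO/OX/X.]+0* (3,1)[XO/XO/OX/.X]+0
p6 O@[XO/XO/OX/X.]: (3,1)[XO/XO/OX/XO]+0*
p7 X@[XO/XO/OX/XO] terminal +0; root [../.O/.X/..] d6

X winning at [../.O/.X/..]: False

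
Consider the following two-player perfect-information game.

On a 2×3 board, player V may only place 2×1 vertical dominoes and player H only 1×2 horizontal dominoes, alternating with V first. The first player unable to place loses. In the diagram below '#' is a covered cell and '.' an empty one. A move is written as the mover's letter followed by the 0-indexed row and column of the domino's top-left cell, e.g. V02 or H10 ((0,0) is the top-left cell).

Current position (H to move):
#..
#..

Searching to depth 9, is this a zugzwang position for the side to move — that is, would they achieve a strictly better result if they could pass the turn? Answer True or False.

zugzwang(#../#.., H) = False

[#../#..] H move#1: H01:+1/###/#..*, H11:+1/#../###
[###/#..] end (terminal -1, V#2); searched #../#.. to 9
if H skipped the turn, V would face:
~ [#../#..] V move#1: V01:+1/##./##.*, V02:+1/#.#/#.#
~ [##./##.] end (terminal -1, H#2); searched #../#.. to 9
compare (H): move=+1 vs pass=-1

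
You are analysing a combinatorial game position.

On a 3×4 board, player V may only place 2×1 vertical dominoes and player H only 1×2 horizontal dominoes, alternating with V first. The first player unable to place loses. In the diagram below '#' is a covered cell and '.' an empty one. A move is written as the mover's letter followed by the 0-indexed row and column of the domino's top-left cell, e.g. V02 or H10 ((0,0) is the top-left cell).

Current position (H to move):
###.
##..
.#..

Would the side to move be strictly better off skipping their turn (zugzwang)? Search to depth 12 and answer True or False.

zugzwang(###./##../.#.., H) = False

ply 1, H at ###./##../.#.. | H12=+1→###./####/.#..*; H22=-1→###./##../.###
ply 2: ###./####/.#.. is terminal -1 (V); from ###./##../.#.. depth 12
suppose H passes — search the same position with V to move:
pass> ply 1, V at ###./##../.#.. | V03=-1→####/##.#/.#..; V12=+1→###./###./.##.*; V13=+1→###./##.#/.#.#
pass> ply 2: ###./###./.##. is terminal -1 (H); from ###./##../.#.. depth 12
for H: play +1, pass -1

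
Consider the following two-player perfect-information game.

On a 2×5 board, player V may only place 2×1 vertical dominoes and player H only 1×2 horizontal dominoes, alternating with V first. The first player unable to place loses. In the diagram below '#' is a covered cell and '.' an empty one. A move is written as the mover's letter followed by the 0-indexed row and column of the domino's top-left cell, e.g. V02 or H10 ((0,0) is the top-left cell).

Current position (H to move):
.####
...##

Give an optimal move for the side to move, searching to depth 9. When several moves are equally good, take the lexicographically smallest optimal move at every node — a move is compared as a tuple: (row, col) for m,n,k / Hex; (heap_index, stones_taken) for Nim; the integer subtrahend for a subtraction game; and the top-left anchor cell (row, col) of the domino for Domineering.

[.####/...##] H move#1: H10:+1/.####/##.##*, H11:-1/.####/.####
[.####/##.##] end (terminal -1, V#2); searched .####/...## to 9

H's best at [.####/...##]: H10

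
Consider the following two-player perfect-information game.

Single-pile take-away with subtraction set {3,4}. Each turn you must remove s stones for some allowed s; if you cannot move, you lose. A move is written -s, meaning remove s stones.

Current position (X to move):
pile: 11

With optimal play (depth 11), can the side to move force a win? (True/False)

X winning at [11]: True

p1 X@[11]: -3[8]+1* -4[7]+1
p2 O@[8]: -3[5]-1* -4[4]-1
p3 X@[5]: -3[2]+1* -4[1]+1
p4 O@[2] terminal -1; root [11] d11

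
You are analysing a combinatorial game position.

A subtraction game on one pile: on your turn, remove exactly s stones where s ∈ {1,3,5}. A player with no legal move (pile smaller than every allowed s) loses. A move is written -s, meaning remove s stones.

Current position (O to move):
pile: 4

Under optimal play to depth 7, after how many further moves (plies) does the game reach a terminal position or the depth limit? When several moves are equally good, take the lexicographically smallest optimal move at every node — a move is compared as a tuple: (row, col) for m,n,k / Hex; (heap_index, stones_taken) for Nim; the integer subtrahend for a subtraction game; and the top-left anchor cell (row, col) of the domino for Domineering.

p1 O@[4]: -1[3]-1* -3[1]-1
p2 X@[3]: -1[2]+1* -3[0]+1
p3 O@[2]: -1[1]-1*
p4 X@[1]: -1[0]+1*
p5 O@[0] terminal -1; root [4] d7

PV length from [4]: 4 plies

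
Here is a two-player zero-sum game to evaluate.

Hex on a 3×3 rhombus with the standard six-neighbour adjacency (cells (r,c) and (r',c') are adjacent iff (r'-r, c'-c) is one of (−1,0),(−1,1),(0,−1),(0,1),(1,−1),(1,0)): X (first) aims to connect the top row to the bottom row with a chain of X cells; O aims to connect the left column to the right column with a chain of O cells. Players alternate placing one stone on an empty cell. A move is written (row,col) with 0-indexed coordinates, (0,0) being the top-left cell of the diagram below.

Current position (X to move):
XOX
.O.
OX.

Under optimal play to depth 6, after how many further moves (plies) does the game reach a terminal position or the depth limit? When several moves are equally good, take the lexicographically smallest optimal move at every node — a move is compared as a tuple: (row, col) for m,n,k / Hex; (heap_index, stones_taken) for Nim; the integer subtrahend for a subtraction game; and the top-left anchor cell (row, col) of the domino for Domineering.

[XOX/.O./OX.] X move#1: (1,0):-1/XOX/XO./OX., (1,2):+1/XOX/.OX/OX.*, (2,2):-1/XOX/.O./OXX
[XOX/.OX/OX.] end (terminal -1, O#2); searched XOX/.O./OX. to 6

PV length from [XOX/.O./OX.]: 1 ply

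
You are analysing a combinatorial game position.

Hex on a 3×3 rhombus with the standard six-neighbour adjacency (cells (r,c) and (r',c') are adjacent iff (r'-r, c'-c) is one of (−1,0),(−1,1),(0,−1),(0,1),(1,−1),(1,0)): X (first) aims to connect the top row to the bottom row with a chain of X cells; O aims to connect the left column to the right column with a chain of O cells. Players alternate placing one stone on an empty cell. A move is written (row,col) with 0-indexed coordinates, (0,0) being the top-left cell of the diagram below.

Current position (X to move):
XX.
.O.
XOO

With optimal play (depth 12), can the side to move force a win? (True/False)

X winning at [XX./.O./XOO]: True

[XX./.O./XOO] X move#1: (0,2):-1/XXX/.O./XOO, (1,0):+1/XX./XO./XOO*, (1,2):-1/XX./.OX/XOO
[XX./XO./XOO] end (terminal -1, O#2); searched XX./.O./XOO to 12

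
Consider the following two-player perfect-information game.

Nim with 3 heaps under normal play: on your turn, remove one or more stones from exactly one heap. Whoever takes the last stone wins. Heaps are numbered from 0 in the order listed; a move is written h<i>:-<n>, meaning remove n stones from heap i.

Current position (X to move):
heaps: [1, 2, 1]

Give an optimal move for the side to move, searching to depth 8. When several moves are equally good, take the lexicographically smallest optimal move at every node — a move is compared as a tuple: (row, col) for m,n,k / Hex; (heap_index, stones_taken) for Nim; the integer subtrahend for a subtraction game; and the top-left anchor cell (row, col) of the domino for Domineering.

X's best at [(1,2,1)]: h1:-2

p1 X@[(1,2,1)]: h0:-1[(0,2,1)]-1 h1:-1[(1,1,1)]-1 h1:-2[(1,0,1)]+1* h2:-1[(1,2,0)]-1
p2 O@[(1,0,1)]: h0:-1[(0,0,1)]-1* h2:-1[(1,0,0)]-1
p3 X@[(0,0,1)]: h2:-1[(0,0,0)]+1*
p4 O@[(0,0,0)] terminal -1; root [(1,2,1)] d8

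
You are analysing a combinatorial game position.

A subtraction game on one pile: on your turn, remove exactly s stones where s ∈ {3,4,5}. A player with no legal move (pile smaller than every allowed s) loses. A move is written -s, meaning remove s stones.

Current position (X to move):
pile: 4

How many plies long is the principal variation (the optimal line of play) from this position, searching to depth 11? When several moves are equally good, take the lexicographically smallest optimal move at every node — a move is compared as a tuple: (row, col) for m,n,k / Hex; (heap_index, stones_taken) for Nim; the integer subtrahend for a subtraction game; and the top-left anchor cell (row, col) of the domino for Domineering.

PV length from [4]: 1 ply

ply 1, X at 4 | -3=+1→1*; -4=+1→0
ply 2: 1 is terminal -1 (O); from 4 depth 11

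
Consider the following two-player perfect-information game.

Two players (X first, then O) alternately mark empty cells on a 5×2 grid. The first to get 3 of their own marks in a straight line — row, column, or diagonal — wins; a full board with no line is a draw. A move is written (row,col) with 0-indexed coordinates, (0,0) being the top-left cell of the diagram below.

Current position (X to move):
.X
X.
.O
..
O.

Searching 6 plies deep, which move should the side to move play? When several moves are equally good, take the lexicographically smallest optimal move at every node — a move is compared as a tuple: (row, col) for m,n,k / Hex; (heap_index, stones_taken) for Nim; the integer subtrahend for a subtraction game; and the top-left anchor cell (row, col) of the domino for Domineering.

[.X/X./.O/../O.] X move#1: (0,0):-1/XX/X./.O/../O., (1,1):+0/.X/XX/.O/../O., (2,0):+1/.X/X./XO/../O.*, (3,0):+0/.X/X./.O/X./O., (3,1):+0/.X/X./.O/.X/O., (4,1):+0/.X/X./.O/../OX
[.X/X./XO/../O.] O move#2: (0,0):-1/OX/X./XO/../O.*, (1,1):-1/.X/XO/XO/../O., (3,0):-1/.X/X./XO/O./O., (3,1):-1/.X/X./XO/.O/O., (4,1):-1/.X/X./XO/../OO
[OX/X./XO/../O.] X move#3: (1,1):+0/OX/XX/XO/../O., (3,0):+1/OX/X./XO/X./O.*, (3,1):+0/OX/X./XO/.X/O., (4,1):+0/OX/X./XO/../OX
[OX/X./XO/X./O.] end (terminal -1, O#4); searched .X/X./.O/../O. to 6

X's best at [.X/X./.O/../O.]: (2,0)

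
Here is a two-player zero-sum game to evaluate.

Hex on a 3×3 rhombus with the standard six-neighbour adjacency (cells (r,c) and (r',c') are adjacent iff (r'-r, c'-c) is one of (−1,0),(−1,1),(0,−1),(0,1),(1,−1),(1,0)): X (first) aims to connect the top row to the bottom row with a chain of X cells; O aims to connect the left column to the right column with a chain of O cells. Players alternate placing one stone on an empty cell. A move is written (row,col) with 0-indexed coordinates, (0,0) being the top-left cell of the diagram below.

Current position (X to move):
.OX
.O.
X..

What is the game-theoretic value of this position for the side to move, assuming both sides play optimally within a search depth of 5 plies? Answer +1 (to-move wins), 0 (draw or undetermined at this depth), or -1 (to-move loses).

p1 X@[.OX/.O./X..]: (0,0)[XOX/.O./X..]+1* (1,0)[.OX/XO./X..]+1 (1,2)[.OX/.OX/X..]+1 (2,1)[.OX/.O./XX.]-1 (2,2)[.OX/.O./X.X]-1
p2 O@[XOX/.O./X..]: (1,0)[XOX/OO./X..]-1* (1,2)[XOX/.OO/X..]-1 (2,1)[XOX/.O./XO.]-1 (2,2)[XOX/.O./X.O]-1
p3 X@[XOX/OO./X..]: (1,2)[XOX/OOX/X..]+1* (2,1)[XOX/OO./XX.]-1 (2,2)[XOX/OO./X.X]-1
p4 O@[XOX/OOX/X..]: (2,1)[XOX/OOX/XO.]-1* (2,2)[XOX/OOX/X.O]-1
p5 X@[XOX/OOX/XO.]: (2,2)[XOX/OOX/XOX]+1*
p6 O@[XOX/OOX/XOX] terminal -1; root [.OX/.O./X..] d5

value(.OX/.O./X.., X) = +1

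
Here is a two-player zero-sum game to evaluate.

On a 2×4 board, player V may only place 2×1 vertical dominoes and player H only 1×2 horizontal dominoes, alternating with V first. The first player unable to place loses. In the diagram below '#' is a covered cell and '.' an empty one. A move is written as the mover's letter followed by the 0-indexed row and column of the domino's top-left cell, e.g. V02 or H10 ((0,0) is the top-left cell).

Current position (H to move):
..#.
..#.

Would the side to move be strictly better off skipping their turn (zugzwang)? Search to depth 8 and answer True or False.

[..#./..#.] H move#1: H00:+1/###./..#.*, H10:+1/..#./###.
[###./..#.] V move#2: V03:-1/####/..##*
[####/..##] H move#3: H10:+1/####/####*
[####/####] end (terminal -1, V#4); searched ..#./..#. to 8
suppose H passes — search the same position with V to move:
pass> [..#./..#.] V move#1: V00:+1/#.#./#.#.*, V01:+1/.##./.##., V03:-1/..##/..##
pass> [#.#./#.#.] end (terminal -1, H#2); searched ..#./..#. to 8
for H: play +1, pass -1

zugzwang(..#./..#., H) = False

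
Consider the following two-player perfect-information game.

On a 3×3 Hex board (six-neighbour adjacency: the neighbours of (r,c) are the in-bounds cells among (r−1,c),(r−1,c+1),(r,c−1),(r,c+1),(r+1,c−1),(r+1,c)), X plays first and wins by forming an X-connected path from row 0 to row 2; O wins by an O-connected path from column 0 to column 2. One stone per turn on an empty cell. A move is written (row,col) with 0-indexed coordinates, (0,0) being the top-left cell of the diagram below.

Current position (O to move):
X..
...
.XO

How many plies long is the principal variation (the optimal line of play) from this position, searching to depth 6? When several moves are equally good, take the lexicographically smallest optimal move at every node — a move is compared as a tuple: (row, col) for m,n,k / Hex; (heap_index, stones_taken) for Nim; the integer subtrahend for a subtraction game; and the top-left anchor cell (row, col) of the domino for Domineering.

PV length from [X../.../.XO]: 5 plies

p1 O@[X../.../.XO]: (0,1)[XO./.../.XO]-1 (0,2)[X.O/.../.XO]-1 (1,0)[X../O../.XO]-1 (1,1)[X../.O./.XO]+1* (1,2)[X../..O/.XO]-1 (2,0)[X../.../OXO]-1
p2 X@[X../.O./.XO]: (0,1)[XX./.O./.XO]-1* (0,2)[X.X/.O./.XO]-1 (1,0)[X../XO./.XO]-1 (1,2)[X../.OX/.XO]-1 (2,0)[X../.O./XXO]-1
p3 O@[XX./.O./.XO]: (0,2)[XXO/.O./.XO]+1* (1,0)[XX./OO./.XO]+1 (1,2)[XX./.OO/.XO]+1 (2,0)[XX./.O./OXO]+1
p4 X@[XXO/.O./.XO]: (1,0)[XXO/XO./.XO]-1* (1,2)[XXO/.OX/.XO]-1 (2,0)[XXO/.O./XXO]-1
p5 O@[XXO/XO./.XO]: (1,2)[XXO/XOO/.XO]-1 (2,0)[XXO/XO./OXO]+1*
p6 X@[XXO/XO./OXO] terminal -1; root [X../.../.XO] d6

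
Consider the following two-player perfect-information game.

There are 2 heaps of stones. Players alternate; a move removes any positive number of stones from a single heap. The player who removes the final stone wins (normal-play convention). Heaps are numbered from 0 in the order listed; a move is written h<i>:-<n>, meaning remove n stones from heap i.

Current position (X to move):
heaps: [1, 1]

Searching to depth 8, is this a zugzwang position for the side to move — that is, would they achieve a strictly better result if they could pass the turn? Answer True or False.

zugzwang((1,1), X) = True

ply 1, X at (1,1) | h0:-1=-1→(0,1)*; h1:-1=-1→(1,0)
ply 2, O at (0,1) | h1:-1=+1→(0,0)*
ply 3: (0,0) is terminal -1 (X); from (1,1) depth 8
pass branch (O moves first from the same position):
  | ply 1, O at (1,1) | h0:-1=-1→(0,1)*; h1:-1=-1→(1,0)
  | ply 2, X at (0,1) | h1:-1=+1→(0,0)*
  | ply 3: (0,0) is terminal -1 (O); from (1,1) depth 8
X moving scores -1; X passing scores +1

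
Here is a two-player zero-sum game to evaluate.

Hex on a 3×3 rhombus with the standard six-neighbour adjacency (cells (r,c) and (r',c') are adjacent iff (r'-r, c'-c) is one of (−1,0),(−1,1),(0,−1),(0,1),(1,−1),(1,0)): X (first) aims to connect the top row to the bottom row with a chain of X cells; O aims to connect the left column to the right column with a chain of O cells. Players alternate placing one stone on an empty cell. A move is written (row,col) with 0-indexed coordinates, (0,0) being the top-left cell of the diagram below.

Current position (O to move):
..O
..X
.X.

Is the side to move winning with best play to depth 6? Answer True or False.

p1 O@[..O/..X/.X.]: (0,0)[O.O/..X/.X.]+1* (0,1)[.OO/..X/.X.]+1 (1,0)[..O/O.X/.X.]+1 (1,1)[..O/.OX/.X.]+1 (2,0)[..O/..X/OX.]+1 (2,2)[..O/..X/.XO]-1
p2 X@[O.O/..X/.X.]: (0,1)[OXO/..X/.X.]-1* (1,0)[O.O/X.X/.X.]-1 (1,1)[O.O/.XX/.X.]-1 (2,0)[O.O/..X/XX.]-1 (2,2)[O.O/..X/.XX]-1
p3 O@[OXO/..X/.X.]: (1,0)[OXO/O.X/.X.]-1 (1,1)[OXO/.OX/.X.]+1* (2,0)[OXO/..X/OX.]-1 (2,2)[OXO/..X/.XO]-1
p4 X@[OXO/.OX/.X.]: (1,0)[OXO/XOX/.X.]-1* (2,0)[OXO/.OX/XX.]-1 (2,2)[OXO/.OX/.XX]-1
p5 O@[OXO/XOX/.X.]: (2,0)[OXO/XOX/OX.]+1* (2,2)[OXO/XOX/.XO]-1
p6 X@[OXO/XOX/OX.] terminal -1; root [..O/..X/.X.] d6

O winning at [..O/..X/.X.]: True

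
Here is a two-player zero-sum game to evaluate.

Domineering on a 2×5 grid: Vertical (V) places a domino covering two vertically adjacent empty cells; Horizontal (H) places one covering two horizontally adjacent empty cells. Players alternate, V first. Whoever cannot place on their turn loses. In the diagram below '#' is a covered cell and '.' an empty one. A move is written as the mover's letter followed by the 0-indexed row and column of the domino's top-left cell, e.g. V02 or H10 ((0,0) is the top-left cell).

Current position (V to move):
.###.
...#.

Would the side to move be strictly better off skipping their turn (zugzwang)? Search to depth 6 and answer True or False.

zugzwang(.###./...#., V) = False

ply 1, V at .###./...#. | V00=+1→####./#..#.*; V04=-1→.####/...##
ply 2, H at ####./#..#. | H11=-1→####./####.*
ply 3, V at ####./####. | V04=+1→#####/#####*
ply 4: #####/##### is terminal -1 (H); from .###./...#. depth 6
pass branch (H moves first from the same position):
  | ply 1, H at .###./...#. | H10=-1→.###./##.#.*; H11=-1→.###./.###.
  | ply 2, V at .###./##.#. | V04=+1→.####/##.##*
  | ply 3: .####/##.## is terminal -1 (H); from .###./...#. depth 6
V moving scores +1; V passing scores +1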